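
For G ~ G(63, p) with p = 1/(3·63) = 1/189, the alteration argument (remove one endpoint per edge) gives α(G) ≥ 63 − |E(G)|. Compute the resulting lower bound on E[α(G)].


E[|E(G)|] = C(63, 2)·p = 1953 · (1/189) = 31/3.
E[α(G)] ≥ n − E[|E(G)|] = 63 − 31/3 = 158/3.
Numerically: ≈ 52.6667.
(This is only a lower bound; the true E[α(G)] may be larger.)

E[α(G)] ≥ 158/3 ≈ 52.6667.


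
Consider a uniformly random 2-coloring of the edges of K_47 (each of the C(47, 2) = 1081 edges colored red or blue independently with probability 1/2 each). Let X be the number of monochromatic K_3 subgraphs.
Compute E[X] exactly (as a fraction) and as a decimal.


Let X = Σ_S X_S over the C(47, 3) = 16215 subsets S of size 3, where X_S = 1 if the K_3 on S is monochromatic.
For a fixed S, the K_3 on S has C(3, 2) = 3 edges. P[all 3 edges red] = (1/2)^3, and likewise for blue, so P[monochromatic] = 2·(1/2)^3 = 2^{1 − 3} = 1/4.
Summing: E[X] = C(47, 3) · 2^{1 − 3} = 16215 · 1/4 = 16215/4.
Numerically: E[X] ≈ 4053.75000.

E[X] = C(47,3)·2^(1−C(3,2)) = 16215/4 ≈ 4053.75000.


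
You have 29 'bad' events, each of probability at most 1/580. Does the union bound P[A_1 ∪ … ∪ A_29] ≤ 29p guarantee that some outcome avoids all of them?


Union bound: P[∪_{i=1}^{29} A_i] ≤ Σ_i P[A_i] ≤ 29·p = 29·(1/580) = 1/20.
Numerically: 1/20 ≈ 0.050.
Is 1/20 < 1? YES.
Since P[∪ A_i] ≤ 1/20 < 1, the complement has P[∩ A_i^c] ≥ 1 − 1/20 = 19/20 > 0, so some outcome avoids every A_i.

29·p = 1/20 ≈ 0.050; existence CERTIFIED by the union bound.


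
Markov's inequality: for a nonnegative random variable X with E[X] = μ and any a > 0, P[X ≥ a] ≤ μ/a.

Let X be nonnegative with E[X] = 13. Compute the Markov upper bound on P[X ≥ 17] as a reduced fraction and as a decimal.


μ = E[X] = 13, a = 17.
Markov: P[X ≥ 17] ≤ μ/a = (13)/17 = 13/17.
Numerically: ≈ 0.7647.
(Since a = 17 > μ = 13.0000, the bound 13/17 is < 1 and informative.)

P[X ≥ 17] ≤ 13/17 ≈ 0.7647.


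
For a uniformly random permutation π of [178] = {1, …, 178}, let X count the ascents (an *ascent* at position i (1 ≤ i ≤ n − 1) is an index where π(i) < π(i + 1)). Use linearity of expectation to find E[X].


Write X = Σ X_I over i = 1, …, 177, with X_I the indicator of one ascent.
There are 177 indicators.
For each fixed i, the pair (π(i), π(i+1)) is a uniformly random ordered pair of distinct values from {1, …, 178}; by symmetry P[π(i) < π(i+1)] = 1/2.
By linearity: E[X] = 177 · (1/2) = (178 − 1) · (1/2) = 177/2 ≈ 88.5000.

E[X] = 177/2 = 88.5000.


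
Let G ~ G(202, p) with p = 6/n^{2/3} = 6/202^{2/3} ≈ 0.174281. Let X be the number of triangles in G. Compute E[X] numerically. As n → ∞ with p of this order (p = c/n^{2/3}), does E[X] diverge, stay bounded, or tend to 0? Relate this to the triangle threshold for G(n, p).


Number of potential triangles: C(202, 3) = 1353400.
Each occurs with probability p³ ≈ (0.174281)³ ≈ 5.29359867e-03.
By linearity: E[X] = C(202, 3)·p³ ≈ 1353400 · 5.29359867e-03 ≈ 7164.356436.
Since α = 2/3 < 1, p = c/n^{2/3} ≫ 1/n is above the triangle threshold p ~ 1/n. Asymptotically E[X] ~ (c³/6)·n^{3(1−α)} = (6³/6)·n^{1} → ∞; triangles are abundant w.h.p.

E[X] ≈ 7164.356436; in regime p = Θ(1/n^{2/3}) E[X] diverges (above the triangle threshold p ~ 1/n).


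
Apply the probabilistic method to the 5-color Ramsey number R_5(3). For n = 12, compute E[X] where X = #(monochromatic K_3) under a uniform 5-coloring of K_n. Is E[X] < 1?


E[X] = C(12, 3) · 5^{1 − 3} = 220 · 5^{−2} = 220/25.
As a reduced fraction: E[X] = 44/5 ≈ 8.800.
Is E[X] < 1? NO.
Since E[X] ≥ 1, the first-moment bound is inconclusive at n = 12; it does NOT by itself certify R_5(3) > 12.

E[X] = 44/5 ≈ 8.800; E[X] ≥ 1; first-moment method inconclusive here.


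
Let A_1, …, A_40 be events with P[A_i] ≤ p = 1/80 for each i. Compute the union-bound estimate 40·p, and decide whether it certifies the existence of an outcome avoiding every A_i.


Union bound: P[∪_{i=1}^{40} A_i] ≤ Σ_i P[A_i] ≤ 40·p = 40·(1/80) = 1/2.
Numerically: 1/2 ≈ 0.50000.
Is 1/2 < 1? YES.
Since P[∪ A_i] ≤ 1/2 < 1, the complement has P[∩ A_i^c] ≥ 1 − 1/2 = 1/2 > 0, so some outcome avoids every A_i.

40·p = 1/2 ≈ 0.50000; existence CERTIFIED by the union bound.


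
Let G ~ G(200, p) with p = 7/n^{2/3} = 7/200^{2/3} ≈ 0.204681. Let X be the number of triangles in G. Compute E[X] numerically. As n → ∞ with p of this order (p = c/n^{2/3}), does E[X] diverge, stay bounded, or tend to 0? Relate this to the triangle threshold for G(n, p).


Number of potential triangles: C(200, 3) = 1313400.
Each occurs with probability p³ ≈ (0.204681)³ ≈ 8.57500000e-03.
By linearity: E[X] = C(200, 3)·p³ ≈ 1313400 · 8.57500000e-03 ≈ 11262.405000.
Since α = 2/3 < 1, p = c/n^{2/3} ≫ 1/n is above the triangle threshold p ~ 1/n. Asymptotically E[X] ~ (c³/6)·n^{3(1−α)} = (7³/6)·n^{1} → ∞; triangles are abundant w.h.p.

E[X] ≈ 11262.405000; in regime p = Θ(1/n^{2/3}) E[X] diverges (above the triangle threshold p ~ 1/n).


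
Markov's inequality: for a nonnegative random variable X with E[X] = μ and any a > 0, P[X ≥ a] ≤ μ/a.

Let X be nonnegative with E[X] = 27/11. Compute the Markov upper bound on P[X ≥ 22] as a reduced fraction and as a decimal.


μ = E[X] = 27/11, a = 22.
Markov: P[X ≥ 22] ≤ μ/a = (27/11)/22 = 27/242.
Numerically: ≈ 0.1116.
(Since a = 22 > μ = 2.4545, the bound 27/242 is < 1 and informative.)

P[X ≥ 22] ≤ 27/242 ≈ 0.1116.


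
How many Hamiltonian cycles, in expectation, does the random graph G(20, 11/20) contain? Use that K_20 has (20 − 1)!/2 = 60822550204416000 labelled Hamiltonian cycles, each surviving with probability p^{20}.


K_20 has (20 − 1)!/2 = 60822550204416000 labelled Hamiltonian cycles.
For each such Hamiltonian cycle H, let X_H = 1 if all 20 edges of H are present in G. Then P[X_H = 1] = p^{20} = (11/20)^{20} = 672749994932560009201/104857600000000000000000000.
By linearity of expectation: E[X] = Σ_H E[X_H] = 60822550204416000 · p^{20} = 60822550204416000 · 672749994932560009201/104857600000000000000000000 = 9989836509230039246035759128621/25600000000000000000.
Numerically: E[X] ≈ 3.90228e+11.

E[X] = 60822550204416000 · (11/20)^{20} = 9989836509230039246035759128621/25600000000000000000 ≈ 3.90228e+11.


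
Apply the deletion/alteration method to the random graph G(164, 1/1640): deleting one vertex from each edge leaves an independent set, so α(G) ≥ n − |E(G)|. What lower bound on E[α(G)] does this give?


E[|E(G)|] = C(164, 2)·p = 13366 · (1/1640) = 163/20.
E[α(G)] ≥ n − E[|E(G)|] = 164 − 163/20 = 3117/20.
Numerically: ≈ 155.85000.
(This is only a lower bound; the true E[α(G)] may be larger.)

E[α(G)] ≥ 3117/20 ≈ 155.85000.


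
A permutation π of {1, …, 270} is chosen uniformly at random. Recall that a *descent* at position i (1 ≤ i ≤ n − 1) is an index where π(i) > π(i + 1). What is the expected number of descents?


Write X = Σ X_I over i = 1, …, 269, with X_I the indicator of one descent.
There are 269 indicators.
For each fixed i, the pair (π(i), π(i+1)) is a uniformly random ordered pair of distinct values from {1, …, 270}; by symmetry P[π(i) > π(i+1)] = 1/2.
By linearity: E[X] = 269 · (1/2) = (270 − 1) · (1/2) = 269/2 ≈ 134.50000.

E[X] = 269/2 = 134.50000.


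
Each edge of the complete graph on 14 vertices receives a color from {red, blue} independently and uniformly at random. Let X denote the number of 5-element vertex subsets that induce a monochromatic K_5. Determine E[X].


Let X = Σ_S X_S over the C(14, 5) = 2002 subsets S of size 5, where X_S = 1 if the K_5 on S is monochromatic.
For a fixed S, the K_5 on S has C(5, 2) = 10 edges. P[all 10 edges red] = (1/2)^10, and likewise for blue, so P[monochromatic] = 2·(1/2)^10 = 2^{1 − 10} = 1/512.
Summing: E[X] = C(14, 5) · 2^{1 − 10} = 2002 · 1/512 = 1001/256.
Numerically: E[X] ≈ 3.9102.

E[X] = C(14,5)·2^(1−C(5,2)) = 1001/256 ≈ 3.9102.


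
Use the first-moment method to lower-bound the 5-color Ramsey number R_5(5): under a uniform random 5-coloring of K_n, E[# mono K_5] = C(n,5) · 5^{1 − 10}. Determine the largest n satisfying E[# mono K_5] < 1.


We need C(n, 5) · 5^{1 − 10} < 1, i.e. C(n, 5) < 5^{10 − 1} = 1953125.
Check values of n near the boundary:
  n = 46: C(46, 5) = 1370754; 1370754 < 1953125? YES
  n = 47: C(47, 5) = 1533939; 1533939 < 1953125? YES
  n = 48: C(48, 5) = 1712304; 1712304 < 1953125? YES
  n = 49: C(49, 5) = 1906884; 1906884 < 1953125? YES
  n = 50: C(50, 5) = 2118760; 2118760 < 1953125? NO
  n = 51: C(51, 5) = 2349060; 2349060 < 1953125? NO
The largest n with C(n, 5) < 1953125 is n = 49 (where E[X] = 1906884/1953125 ≈ 0.976). Hence R_5(5) > 49, i.e. R_5(5) ≥ 50.

Largest n = 49; hence R_5(5) > 49.


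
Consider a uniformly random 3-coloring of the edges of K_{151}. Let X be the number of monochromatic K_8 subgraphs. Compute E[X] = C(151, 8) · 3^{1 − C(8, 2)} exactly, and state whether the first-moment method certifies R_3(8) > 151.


E[X] = C(151, 8) · 3^{1 − 28} = 5551321138650 · 3^{−27} = 5551321138650/7625597484987.
As a reduced fraction: E[X] = 616813459850/847288609443 ≈ 0.728.
Is E[X] < 1? YES.
Since E[X] < 1, there exists a 3-coloring of K_{151} with no monochromatic K_8; hence R_3(8) > 151.

E[X] = 616813459850/847288609443 ≈ 0.728; E[X] < 1, so R_3(8) > 151.


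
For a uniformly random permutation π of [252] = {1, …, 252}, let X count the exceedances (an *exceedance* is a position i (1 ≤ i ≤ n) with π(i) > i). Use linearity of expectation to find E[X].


Write X = Σ_{i=1}^{252} X_i, where X_i = 1_{π(i) > i}.
For each fixed i, π(i) is uniform over {1, …, 252} (marginal of a uniform permutation), so P[π(i) > i] = (n − i)/n. Summing: Σ_{i=1}^{252} (n − i)/n = (0 + 1 + … + 251)/252 = 252(252 − 1)/(2·252) = (252 − 1)/2.
Hence E[X] = Σ_{i=1}^{252} (252 − i)/252 = 251/2 ≈ 125.50000.

E[X] = 251/2 = 125.50000.


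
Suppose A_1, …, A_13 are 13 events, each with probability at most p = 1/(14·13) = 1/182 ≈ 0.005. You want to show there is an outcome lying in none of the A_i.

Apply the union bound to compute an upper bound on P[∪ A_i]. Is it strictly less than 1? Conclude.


Union bound: P[∪_{i=1}^{13} A_i] ≤ Σ_i P[A_i] ≤ 13·p = 13·(1/182) = 1/14.
Numerically: 1/14 ≈ 0.071.
Is 1/14 < 1? YES.
Since P[∪ A_i] ≤ 1/14 < 1, the complement has P[∩ A_i^c] ≥ 1 − 1/14 = 13/14 > 0, so some outcome avoids every A_i.

13·p = 1/14 ≈ 0.071; existence CERTIFIED by the union bound.


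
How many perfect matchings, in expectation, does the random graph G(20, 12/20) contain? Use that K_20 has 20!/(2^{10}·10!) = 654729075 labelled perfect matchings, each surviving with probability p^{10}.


K_20 has 20!/(2^{10}·10!) = 654729075 labelled perfect matchings.
For each such perfect matching H, let X_H = 1 if all 10 edges of H are present in G. Then P[X_H = 1] = p^{10} = (3/5)^{10} = 59049/9765625.
By linearity of expectation: E[X] = Σ_H E[X_H] = 654729075 · p^{10} = 654729075 · 59049/9765625 = 1546443885987/390625.
Numerically: E[X] ≈ 3.9589e+06.

E[X] = 654729075 · (3/5)^{10} = 1546443885987/390625 ≈ 3.9589e+06.


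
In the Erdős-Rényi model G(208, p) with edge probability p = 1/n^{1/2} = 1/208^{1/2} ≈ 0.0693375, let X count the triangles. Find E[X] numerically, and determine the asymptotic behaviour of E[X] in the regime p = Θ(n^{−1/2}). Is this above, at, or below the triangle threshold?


Number of potential triangles: C(208, 3) = 1478256.
Each occurs with probability p³ ≈ (0.0693375)³ ≈ 3.33353483e-04.
By linearity: E[X] = C(208, 3)·p³ ≈ 1478256 · 3.33353483e-04 ≈ 492.781787.
Since α = 1/2 < 1, p = c/n^{1/2} ≫ 1/n is above the triangle threshold p ~ 1/n. Asymptotically E[X] ~ (c³/6)·n^{3(1−α)} = (1³/6)·n^{1.5} → ∞; triangles are abundant w.h.p.

E[X] ≈ 492.781787; in regime p = Θ(1/n^{1/2}) E[X] diverges (above the triangle threshold p ~ 1/n).


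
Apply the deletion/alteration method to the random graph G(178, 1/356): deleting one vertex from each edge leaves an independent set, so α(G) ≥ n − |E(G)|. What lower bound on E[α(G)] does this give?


E[|E(G)|] = C(178, 2)·p = 15753 · (1/356) = 177/4.
E[α(G)] ≥ n − E[|E(G)|] = 178 − 177/4 = 535/4.
Numerically: ≈ 133.75000.
(This is only a lower bound; the true E[α(G)] may be larger.)

E[α(G)] ≥ 535/4 ≈ 133.75000.


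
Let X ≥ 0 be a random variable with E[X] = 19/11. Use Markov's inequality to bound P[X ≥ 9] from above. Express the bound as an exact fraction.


μ = E[X] = 19/11, a = 9.
Markov: P[X ≥ 9] ≤ μ/a = (19/11)/9 = 19/99.
Numerically: ≈ 0.191919.
(Since a = 9 > μ = 1.727273, the bound 19/99 is < 1 and informative.)

P[X ≥ 9] ≤ 19/99 ≈ 0.191919.


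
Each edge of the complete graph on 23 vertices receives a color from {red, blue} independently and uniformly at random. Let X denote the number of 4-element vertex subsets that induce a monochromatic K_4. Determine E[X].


Let X = Σ_S X_S over the C(23, 4) = 8855 subsets S of size 4, where X_S = 1 if the K_4 on S is monochromatic.
For a fixed S, the K_4 on S has C(4, 2) = 6 edges. P[all 6 edges red] = (1/2)^6, and likewise for blue, so P[monochromatic] = 2·(1/2)^6 = 2^{1 − 6} = 1/32.
Summing: E[X] = C(23, 4) · 2^{1 − 6} = 8855 · 1/32 = 8855/32.
Numerically: E[X] ≈ 276.719.

E[X] = C(23,4)·2^(1−C(4,2)) = 8855/32 ≈ 276.719.


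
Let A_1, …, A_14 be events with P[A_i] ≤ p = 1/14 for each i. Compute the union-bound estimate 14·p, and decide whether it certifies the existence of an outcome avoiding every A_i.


Union bound: P[∪_{i=1}^{14} A_i] ≤ Σ_i P[A_i] ≤ 14·p = 14·(1/14) = 1.
Numerically: 1 ≈ 1.00000.
Is 1 < 1? NO.
Since the bound 1 is ≥ 1, the union bound is uninformative here; it does NOT by itself certify existence.

14·p = 1 ≈ 1.00000; existence NOT certified by the union bound.


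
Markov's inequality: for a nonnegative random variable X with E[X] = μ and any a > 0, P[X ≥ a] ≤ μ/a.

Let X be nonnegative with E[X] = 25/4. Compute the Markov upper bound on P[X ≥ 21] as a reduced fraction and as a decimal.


μ = E[X] = 25/4, a = 21.
Markov: P[X ≥ 21] ≤ μ/a = (25/4)/21 = 25/84.
Numerically: ≈ 0.297619.
(Since a = 21 > μ = 6.250000, the bound 25/84 is < 1 and informative.)

P[X ≥ 21] ≤ 25/84 ≈ 0.297619.


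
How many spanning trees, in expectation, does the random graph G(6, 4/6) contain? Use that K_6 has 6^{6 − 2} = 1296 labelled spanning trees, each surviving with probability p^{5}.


K_6 has 6^{6 − 2} = 1296 labelled spanning trees.
For each such spanning tree H, let X_H = 1 if all 5 edges of H are present in G. Then P[X_H = 1] = p^{5} = (2/3)^{5} = 32/243.
Summing the indicators: E[X] = Σ_H E[X_H] = 1296 · p^{5} = 1296 · 32/243 = 512/3.
Numerically: E[X] ≈ 170.667.

E[X] = 1296 · (2/3)^{5} = 512/3 ≈ 170.667.


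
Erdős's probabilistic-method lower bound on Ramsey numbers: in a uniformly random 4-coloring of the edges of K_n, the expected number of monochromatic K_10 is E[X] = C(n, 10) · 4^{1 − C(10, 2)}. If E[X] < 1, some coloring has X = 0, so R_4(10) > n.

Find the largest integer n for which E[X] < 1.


We need C(n, 10) · 4^{1 − 45} < 1, i.e. C(n, 10) < 4^{45 − 1} = 309485009821345068724781056.
Check values of n near the boundary:
  n = 2018: C(2018, 10) = 301820606687612220663963508; 301820606687612220663963508 < 309485009821345068724781056? YES
  n = 2019: C(2019, 10) = 303322949179835278009229628; 303322949179835278009229628 < 309485009821345068724781056? YES
  n = 2020: C(2020, 10) = 304832018578739931133653656; 304832018578739931133653656 < 309485009821345068724781056? YES
  n = 2021: C(2021, 10) = 306347841644770462864800616; 306347841644770462864800616 < 309485009821345068724781056? YES
  n = 2022: C(2022, 10) = 307870445231474093395937796; 307870445231474093395937796 < 309485009821345068724781056? YES
  n = 2023: C(2023, 10) = 309399856285778485315440716; 309399856285778485315440716 < 309485009821345068724781056? YES
  n = 2024: C(2024, 10) = 310936101848269937576192656; 310936101848269937576192656 < 309485009821345068724781056? NO
The largest n with C(n, 10) < 309485009821345068724781056 is n = 2023 (where E[X] = 77349964071444621328860179/77371252455336267181195264 ≈ 0.999725). Hence R_4(10) > 2023, i.e. R_4(10) ≥ 2024.

Largest n = 2023; hence R_4(10) > 2023.


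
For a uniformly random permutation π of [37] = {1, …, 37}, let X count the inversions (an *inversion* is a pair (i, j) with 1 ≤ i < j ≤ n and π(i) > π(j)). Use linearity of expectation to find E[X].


Write X = Σ X_I over the C(37, 2) = 666 pairs i < j, with X_I the indicator of one inversion.
There are 666 indicators.
For each fixed pair i < j, the values π(i) and π(j) are two distinct elements of {1, …, 37} in uniformly random order; by symmetry P[π(i) > π(j)] = 1/2.
By linearity: E[X] = 666 · (1/2) = C(37, 2) · (1/2) = 666/2 = 333 ≈ 333.00000.

E[X] = 333 = 333.00000.


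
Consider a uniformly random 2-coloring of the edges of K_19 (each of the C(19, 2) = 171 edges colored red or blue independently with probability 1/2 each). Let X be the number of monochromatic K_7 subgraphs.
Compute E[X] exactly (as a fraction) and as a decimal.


Let X = Σ_S X_S over the C(19, 7) = 50388 subsets S of size 7, where X_S = 1 if the K_7 on S is monochromatic.
For a fixed S, the K_7 on S has C(7, 2) = 21 edges. P[all 21 edges red] = (1/2)^21, and likewise for blue, so P[monochromatic] = 2·(1/2)^21 = 2^{1 − 21} = 1/1048576.
Summing: E[X] = C(19, 7) · 2^{1 − 21} = 50388 · 1/1048576 = 12597/262144.
Numerically: E[X] ≈ 0.0481.

E[X] = C(19,7)·2^(1−C(7,2)) = 12597/262144 ≈ 0.0481.


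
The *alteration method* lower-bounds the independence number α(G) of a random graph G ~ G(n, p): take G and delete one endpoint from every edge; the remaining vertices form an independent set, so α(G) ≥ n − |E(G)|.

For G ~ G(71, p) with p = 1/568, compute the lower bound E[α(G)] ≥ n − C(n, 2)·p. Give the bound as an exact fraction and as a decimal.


E[|E(G)|] = C(71, 2)·p = 2485 · (1/568) = 35/8.
E[α(G)] ≥ n − E[|E(G)|] = 71 − 35/8 = 533/8.
Numerically: ≈ 66.625000.
(This is only a lower bound; the true E[α(G)] may be larger.)

E[α(G)] ≥ 533/8 ≈ 66.625000.


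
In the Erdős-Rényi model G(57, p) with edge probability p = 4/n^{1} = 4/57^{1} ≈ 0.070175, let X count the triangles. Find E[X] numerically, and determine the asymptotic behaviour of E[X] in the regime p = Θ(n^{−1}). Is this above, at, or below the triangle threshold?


Number of potential triangles: C(57, 3) = 29260.
Each occurs with probability p³ ≈ (0.070175)³ ≈ 3.4558542e-04.
By linearity: E[X] = C(57, 3)·p³ ≈ 29260 · 3.4558542e-04 ≈ 10.11183.
Here α = 1, so p = 4/n is exactly at the triangle threshold p ~ 1/n. Asymptotically E[X] → c³/6 = 4³/6 = 32/3 ≈ 10.66667, a bounded constant. In this regime the triangle count is asymptotically Poisson(c³/6).

E[X] ≈ 10.11183; in regime p = Θ(1/n^{1}) E[X] stays bounded (at the triangle threshold p ~ 1/n).


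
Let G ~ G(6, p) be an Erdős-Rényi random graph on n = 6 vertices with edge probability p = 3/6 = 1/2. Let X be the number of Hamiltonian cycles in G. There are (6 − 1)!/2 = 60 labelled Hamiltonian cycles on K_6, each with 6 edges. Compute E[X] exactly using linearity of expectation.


K_6 has (6 − 1)!/2 = 60 labelled Hamiltonian cycles.
For each such Hamiltonian cycle H, let X_H = 1 if all 6 edges of H are present in G. Then P[X_H = 1] = p^{6} = (1/2)^{6} = 1/64.
Summing the indicators: E[X] = Σ_H E[X_H] = 60 · p^{6} = 60 · 1/64 = 15/16.
Numerically: E[X] ≈ 0.9375.

E[X] = 60 · (1/2)^{6} = 15/16 ≈ 0.9375.


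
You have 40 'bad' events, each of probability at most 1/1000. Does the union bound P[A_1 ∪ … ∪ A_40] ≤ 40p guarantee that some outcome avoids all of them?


Union bound: P[∪_{i=1}^{40} A_i] ≤ Σ_i P[A_i] ≤ 40·p = 40·(1/1000) = 1/25.
Numerically: 1/25 ≈ 0.0400000.
Is 1/25 < 1? YES.
Since P[∪ A_i] ≤ 1/25 < 1, the complement has P[∩ A_i^c] ≥ 1 − 1/25 = 24/25 > 0, so some outcome avoids every A_i.

40·p = 1/25 ≈ 0.0400000; existence CERTIFIED by the union bound.


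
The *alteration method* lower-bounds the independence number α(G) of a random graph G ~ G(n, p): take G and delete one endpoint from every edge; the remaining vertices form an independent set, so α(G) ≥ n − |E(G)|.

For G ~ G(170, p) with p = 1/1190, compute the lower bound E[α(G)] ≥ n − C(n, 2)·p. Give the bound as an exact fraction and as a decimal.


E[|E(G)|] = C(170, 2)·p = 14365 · (1/1190) = 169/14.
E[α(G)] ≥ n − E[|E(G)|] = 170 − 169/14 = 2211/14.
Numerically: ≈ 157.929.
(This is only a lower bound; the true E[α(G)] may be larger.)

E[α(G)] ≥ 2211/14 ≈ 157.929.


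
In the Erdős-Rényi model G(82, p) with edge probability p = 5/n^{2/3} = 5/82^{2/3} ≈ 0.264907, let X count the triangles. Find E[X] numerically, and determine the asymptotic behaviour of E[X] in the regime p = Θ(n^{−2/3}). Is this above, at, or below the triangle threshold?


Number of potential triangles: C(82, 3) = 88560.
Each occurs with probability p³ ≈ (0.264907)³ ≈ 1.85901249e-02.
By linearity: E[X] = C(82, 3)·p³ ≈ 88560 · 1.85901249e-02 ≈ 1646.341463.
Since α = 2/3 < 1, p = c/n^{2/3} ≫ 1/n is above the triangle threshold p ~ 1/n. Asymptotically E[X] ~ (c³/6)·n^{3(1−α)} = (5³/6)·n^{1} → ∞; triangles are abundant w.h.p.

E[X] ≈ 1646.341463; in regime p = Θ(1/n^{2/3}) E[X] diverges (above the triangle threshold p ~ 1/n).


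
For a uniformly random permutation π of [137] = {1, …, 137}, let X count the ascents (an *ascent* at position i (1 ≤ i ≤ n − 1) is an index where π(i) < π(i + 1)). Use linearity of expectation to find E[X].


Write X = Σ X_I over i = 1, …, 136, with X_I the indicator of one ascent.
There are 136 indicators.
For each fixed i, the pair (π(i), π(i+1)) is a uniformly random ordered pair of distinct values from {1, …, 137}; by symmetry P[π(i) < π(i+1)] = 1/2.
By linearity: E[X] = 136 · (1/2) = (137 − 1) · (1/2) = 68 ≈ 68.00000.

E[X] = 68 = 68.00000.


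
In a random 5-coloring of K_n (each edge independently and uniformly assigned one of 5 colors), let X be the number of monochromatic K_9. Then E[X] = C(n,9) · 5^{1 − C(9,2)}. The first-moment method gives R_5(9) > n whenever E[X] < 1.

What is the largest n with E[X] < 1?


We need C(n, 9) · 5^{1 − 36} < 1, i.e. C(n, 9) < 5^{36 − 1} = 2910383045673370361328125.
Check values of n near the boundary:
  n = 2168: C(2168, 9) = 2867804175977929537095120; 2867804175977929537095120 < 2910383045673370361328125? YES
  n = 2169: C(2169, 9) = 2879753360044504243499683; 2879753360044504243499683 < 2910383045673370361328125? YES
  n = 2170: C(2170, 9) = 2891746779868845075610510; 2891746779868845075610510 < 2910383045673370361328125? YES
  n = 2171: C(2171, 9) = 2903784578674959601827205; 2903784578674959601827205 < 2910383045673370361328125? YES
  n = 2172: C(2172, 9) = 2915866900084148060642020; 2915866900084148060642020 < 2910383045673370361328125? NO
The largest n with C(n, 9) < 2910383045673370361328125 is n = 2171 (where E[X] = 580756915734991920365441/582076609134674072265625 ≈ 0.99773). Hence R_5(9) > 2171, i.e. R_5(9) ≥ 2172.

Largest n = 2171; hence R_5(9) > 2171.


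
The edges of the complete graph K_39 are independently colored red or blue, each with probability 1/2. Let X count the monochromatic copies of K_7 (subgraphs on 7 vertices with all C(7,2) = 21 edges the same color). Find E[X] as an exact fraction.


Let X = Σ_S X_S over the C(39, 7) = 15380937 subsets S of size 7, where X_S = 1 if the K_7 on S is monochromatic.
For a fixed S, the K_7 on S has C(7, 2) = 21 edges. P[all 21 edges red] = (1/2)^21, and likewise for blue, so P[monochromatic] = 2·(1/2)^21 = 2^{1 − 21} = 1/1048576.
Summing: E[X] = C(39, 7) · 2^{1 − 21} = 15380937 · 1/1048576 = 15380937/1048576.
Numerically: E[X] ≈ 14.668405.

E[X] = C(39,7)·2^(1−C(7,2)) = 15380937/1048576 ≈ 14.668405.


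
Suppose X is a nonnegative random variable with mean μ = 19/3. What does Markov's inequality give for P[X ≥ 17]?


μ = E[X] = 19/3, a = 17.
Markov: P[X ≥ 17] ≤ μ/a = (19/3)/17 = 19/51.
Numerically: ≈ 0.372549.
(Since a = 17 > μ = 6.333333, the bound 19/51 is < 1 and informative.)

P[X ≥ 17] ≤ 19/51 ≈ 0.372549.


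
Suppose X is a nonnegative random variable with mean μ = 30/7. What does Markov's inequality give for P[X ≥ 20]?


μ = E[X] = 30/7, a = 20.
Markov: P[X ≥ 20] ≤ μ/a = (30/7)/20 = 3/14.
Numerically: ≈ 0.2143.
(Since a = 20 > μ = 4.2857, the bound 3/14 is < 1 and informative.)

P[X ≥ 20] ≤ 3/14 ≈ 0.2143.


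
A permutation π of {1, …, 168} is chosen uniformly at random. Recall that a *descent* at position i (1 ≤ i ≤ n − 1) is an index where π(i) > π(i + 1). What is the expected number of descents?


Write X = Σ X_I over i = 1, …, 167, with X_I the indicator of one descent.
There are 167 indicators.
For each fixed i, the pair (π(i), π(i+1)) is a uniformly random ordered pair of distinct values from {1, …, 168}; by symmetry P[π(i) > π(i+1)] = 1/2.
By linearity: E[X] = 167 · (1/2) = (168 − 1) · (1/2) = 167/2 ≈ 83.500.

E[X] = 167/2 = 83.500.


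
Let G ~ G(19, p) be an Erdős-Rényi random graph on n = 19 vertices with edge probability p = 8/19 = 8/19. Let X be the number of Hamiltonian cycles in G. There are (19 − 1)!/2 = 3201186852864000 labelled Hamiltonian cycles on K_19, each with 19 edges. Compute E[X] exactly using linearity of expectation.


K_19 has (19 − 1)!/2 = 3201186852864000 labelled Hamiltonian cycles.
For each such Hamiltonian cycle H, let X_H = 1 if all 19 edges of H are present in G. Then P[X_H = 1] = p^{19} = (8/19)^{19} = 144115188075855872/1978419655660313589123979.
By linearity: E[X] = Σ_H E[X_H] = 3201186852864000 · p^{19} = 3201186852864000 · 144115188075855872/1978419655660313589123979 = 461339645366452518590934417408000/1978419655660313589123979.
Numerically: E[X] ≈ 2.33186e+08.

E[X] = 3201186852864000 · (8/19)^{19} = 461339645366452518590934417408000/1978419655660313589123979 ≈ 2.33186e+08.


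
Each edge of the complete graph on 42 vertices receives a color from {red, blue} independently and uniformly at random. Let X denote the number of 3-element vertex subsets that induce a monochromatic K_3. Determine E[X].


Let X = Σ_S X_S over the C(42, 3) = 11480 subsets S of size 3, where X_S = 1 if the K_3 on S is monochromatic.
For a fixed S, the K_3 on S has C(3, 2) = 3 edges. P[all 3 edges red] = (1/2)^3, and likewise for blue, so P[monochromatic] = 2·(1/2)^3 = 2^{1 − 3} = 1/4.
By linearity: E[X] = C(42, 3) · 2^{1 − 3} = 11480 · 1/4 = 2870.
Numerically: E[X] ≈ 2870.00000.

E[X] = C(42,3)·2^(1−C(3,2)) = 2870 ≈ 2870.00000.


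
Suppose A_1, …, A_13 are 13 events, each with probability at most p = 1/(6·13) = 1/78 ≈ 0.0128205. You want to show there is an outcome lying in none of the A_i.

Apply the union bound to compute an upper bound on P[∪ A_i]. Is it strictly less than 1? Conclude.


Union bound: P[∪_{i=1}^{13} A_i] ≤ Σ_i P[A_i] ≤ 13·p = 13·(1/78) = 1/6.
Numerically: 1/6 ≈ 0.1666667.
Is 1/6 < 1? YES.
Since P[∪ A_i] ≤ 1/6 < 1, the complement has P[∩ A_i^c] ≥ 1 − 1/6 = 5/6 > 0, so some outcome avoids every A_i.

13·p = 1/6 ≈ 0.1666667; existence CERTIFIED by the union bound.


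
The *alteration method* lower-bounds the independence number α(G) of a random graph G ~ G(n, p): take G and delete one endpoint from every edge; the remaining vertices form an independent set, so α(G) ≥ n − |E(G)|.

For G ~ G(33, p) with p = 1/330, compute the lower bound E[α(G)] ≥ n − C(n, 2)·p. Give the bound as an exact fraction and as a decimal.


E[|E(G)|] = C(33, 2)·p = 528 · (1/330) = 8/5.
E[α(G)] ≥ n − E[|E(G)|] = 33 − 8/5 = 157/5.
Numerically: ≈ 31.40000.
(This is only a lower bound; the true E[α(G)] may be larger.)

E[α(G)] ≥ 157/5 ≈ 31.40000.


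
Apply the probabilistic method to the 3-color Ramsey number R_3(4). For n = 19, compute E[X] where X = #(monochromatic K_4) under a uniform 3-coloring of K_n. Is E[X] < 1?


E[X] = C(19, 4) · 3^{1 − 6} = 3876 · 3^{−5} = 3876/243.
As a reduced fraction: E[X] = 1292/81 ≈ 15.950617.
Is E[X] < 1? NO.
Since E[X] ≥ 1, the first-moment bound is inconclusive at n = 19; it does NOT by itself certify R_3(4) > 19.

E[X] = 1292/81 ≈ 15.950617; E[X] ≥ 1; first-moment method inconclusive here.


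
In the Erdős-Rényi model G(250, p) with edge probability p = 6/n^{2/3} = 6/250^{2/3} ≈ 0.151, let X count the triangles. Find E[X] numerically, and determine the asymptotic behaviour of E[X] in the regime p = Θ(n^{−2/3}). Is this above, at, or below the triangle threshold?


Number of potential triangles: C(250, 3) = 2573000.
Each occurs with probability p³ ≈ (0.151)³ ≈ 3.45600e-03.
By linearity: E[X] = C(250, 3)·p³ ≈ 2573000 · 3.45600e-03 ≈ 8892.288.
Since α = 2/3 < 1, p = c/n^{2/3} ≫ 1/n is above the triangle threshold p ~ 1/n. Asymptotically E[X] ~ (c³/6)·n^{3(1−α)} = (6³/6)·n^{1} → ∞; triangles are abundant w.h.p.

E[X] ≈ 8892.288; in regime p = Θ(1/n^{2/3}) E[X] diverges (above the triangle threshold p ~ 1/n).


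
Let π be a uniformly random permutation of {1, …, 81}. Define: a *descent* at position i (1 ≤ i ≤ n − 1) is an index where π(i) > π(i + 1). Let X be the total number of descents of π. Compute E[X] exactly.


Write X = Σ X_I over i = 1, …, 80, with X_I the indicator of one descent.
There are 80 indicators.
For each fixed i, the pair (π(i), π(i+1)) is a uniformly random ordered pair of distinct values from {1, …, 81}; by symmetry P[π(i) > π(i+1)] = 1/2.
By linearity: E[X] = 80 · (1/2) = (81 − 1) · (1/2) = 40 ≈ 40.000000.

E[X] = 40 = 40.000000.


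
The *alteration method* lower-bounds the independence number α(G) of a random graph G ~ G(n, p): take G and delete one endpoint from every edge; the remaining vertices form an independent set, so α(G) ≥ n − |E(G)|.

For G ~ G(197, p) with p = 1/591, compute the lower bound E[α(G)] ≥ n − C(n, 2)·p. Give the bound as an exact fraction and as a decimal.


E[|E(G)|] = C(197, 2)·p = 19306 · (1/591) = 98/3.
E[α(G)] ≥ n − E[|E(G)|] = 197 − 98/3 = 493/3.
Numerically: ≈ 164.333.
(This is only a lower bound; the true E[α(G)] may be larger.)

E[α(G)] ≥ 493/3 ≈ 164.333.


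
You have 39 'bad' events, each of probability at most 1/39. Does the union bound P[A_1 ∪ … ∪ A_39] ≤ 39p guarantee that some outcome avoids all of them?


Union bound: P[∪_{i=1}^{39} A_i] ≤ Σ_i P[A_i] ≤ 39·p = 39·(1/39) = 1.
Numerically: 1 ≈ 1.00000.
Is 1 < 1? NO.
Since the bound 1 is ≥ 1, the union bound is uninformative here; it does NOT by itself certify existence.

39·p = 1 ≈ 1.00000; existence NOT certified by the union bound.


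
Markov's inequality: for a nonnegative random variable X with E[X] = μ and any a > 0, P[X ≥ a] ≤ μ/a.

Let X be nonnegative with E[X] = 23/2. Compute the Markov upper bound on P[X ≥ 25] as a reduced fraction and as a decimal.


μ = E[X] = 23/2, a = 25.
Markov: P[X ≥ 25] ≤ μ/a = (23/2)/25 = 23/50.
Numerically: ≈ 0.4600.
(Since a = 25 > μ = 11.5000, the bound 23/50 is < 1 and informative.)

P[X ≥ 25] ≤ 23/50 ≈ 0.4600.


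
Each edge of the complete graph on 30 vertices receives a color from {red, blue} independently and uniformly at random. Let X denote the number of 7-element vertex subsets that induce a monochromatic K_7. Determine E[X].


Let X = Σ_S X_S over the C(30, 7) = 2035800 subsets S of size 7, where X_S = 1 if the K_7 on S is monochromatic.
For a fixed S, the K_7 on S has C(7, 2) = 21 edges. P[all 21 edges red] = (1/2)^21, and likewise for blue, so P[monochromatic] = 2·(1/2)^21 = 2^{1 − 21} = 1/1048576.
By linearity: E[X] = C(30, 7) · 2^{1 − 21} = 2035800 · 1/1048576 = 254475/131072.
Numerically: E[X] ≈ 1.9415.

E[X] = C(30,7)·2^(1−C(7,2)) = 254475/131072 ≈ 1.9415.


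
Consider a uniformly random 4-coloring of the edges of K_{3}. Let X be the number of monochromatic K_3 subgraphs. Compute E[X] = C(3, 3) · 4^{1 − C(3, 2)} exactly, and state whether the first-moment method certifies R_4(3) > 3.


E[X] = C(3, 3) · 4^{1 − 3} = 1 · 4^{−2} = 1/16.
As a reduced fraction: E[X] = 1/16 ≈ 0.062.
Is E[X] < 1? YES.
Since E[X] < 1, there exists a 4-coloring of K_{3} with no monochromatic K_3; hence R_4(3) > 3.

E[X] = 1/16 ≈ 0.062; E[X] < 1, so R_4(3) > 3.


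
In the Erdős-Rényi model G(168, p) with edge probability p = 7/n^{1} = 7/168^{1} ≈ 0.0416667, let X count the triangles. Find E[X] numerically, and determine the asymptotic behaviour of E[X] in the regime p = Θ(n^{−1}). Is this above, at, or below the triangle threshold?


Number of potential triangles: C(168, 3) = 776216.
Each occurs with probability p³ ≈ (0.0416667)³ ≈ 7.23379630e-05.
By linearity: E[X] = C(168, 3)·p³ ≈ 776216 · 7.23379630e-05 ≈ 56.149884.
Here α = 1, so p = 7/n is exactly at the triangle threshold p ~ 1/n. Asymptotically E[X] → c³/6 = 7³/6 = 343/6 ≈ 57.166667, a bounded constant. In this regime the triangle count is asymptotically Poisson(c³/6).

E[X] ≈ 56.149884; in regime p = Θ(1/n^{1}) E[X] stays bounded (at the triangle threshold p ~ 1/n).


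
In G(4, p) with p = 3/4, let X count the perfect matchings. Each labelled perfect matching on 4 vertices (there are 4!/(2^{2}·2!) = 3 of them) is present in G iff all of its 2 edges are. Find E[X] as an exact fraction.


K_4 has 4!/(2^{2}·2!) = 3 labelled perfect matchings.
For each such perfect matching H, let X_H = 1 if all 2 edges of H are present in G. Then P[X_H = 1] = p^{2} = (3/4)^{2} = 9/16.
By linearity of expectation: E[X] = Σ_H E[X_H] = 3 · p^{2} = 3 · 9/16 = 27/16.
Numerically: E[X] ≈ 1.69.

E[X] = 3 · (3/4)^{2} = 27/16 ≈ 1.69.


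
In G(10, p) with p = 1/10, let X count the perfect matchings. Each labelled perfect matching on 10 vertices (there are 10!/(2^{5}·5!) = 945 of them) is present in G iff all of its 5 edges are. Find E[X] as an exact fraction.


K_10 has 10!/(2^{5}·5!) = 945 labelled perfect matchings.
For each such perfect matching H, let X_H = 1 if all 5 edges of H are present in G. Then P[X_H = 1] = p^{5} = (1/10)^{5} = 1/100000.
By linearity: E[X] = Σ_H E[X_H] = 945 · p^{5} = 945 · 1/100000 = 189/20000.
Numerically: E[X] ≈ 0.00945.

E[X] = 945 · (1/10)^{5} = 189/20000 ≈ 0.00945.


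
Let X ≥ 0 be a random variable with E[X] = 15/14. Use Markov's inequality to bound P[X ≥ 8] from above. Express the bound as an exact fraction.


μ = E[X] = 15/14, a = 8.
Markov: P[X ≥ 8] ≤ μ/a = (15/14)/8 = 15/112.
Numerically: ≈ 0.133929.
(Since a = 8 > μ = 1.071429, the bound 15/112 is < 1 and informative.)

P[X ≥ 8] ≤ 15/112 ≈ 0.133929.


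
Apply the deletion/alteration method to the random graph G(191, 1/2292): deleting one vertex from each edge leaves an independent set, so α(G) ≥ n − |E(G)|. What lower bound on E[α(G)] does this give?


E[|E(G)|] = C(191, 2)·p = 18145 · (1/2292) = 95/12.
E[α(G)] ≥ n − E[|E(G)|] = 191 − 95/12 = 2197/12.
Numerically: ≈ 183.0833.
(This is only a lower bound; the true E[α(G)] may be larger.)

E[α(G)] ≥ 2197/12 ≈ 183.0833.


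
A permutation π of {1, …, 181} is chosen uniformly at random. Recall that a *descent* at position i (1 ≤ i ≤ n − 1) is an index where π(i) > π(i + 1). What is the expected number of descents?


Write X = Σ X_I over i = 1, …, 180, with X_I the indicator of one descent.
There are 180 indicators.
For each fixed i, the pair (π(i), π(i+1)) is a uniformly random ordered pair of distinct values from {1, …, 181}; by symmetry P[π(i) > π(i+1)] = 1/2.
By linearity: E[X] = 180 · (1/2) = (181 − 1) · (1/2) = 90 ≈ 90.0000.

E[X] = 90 = 90.0000.


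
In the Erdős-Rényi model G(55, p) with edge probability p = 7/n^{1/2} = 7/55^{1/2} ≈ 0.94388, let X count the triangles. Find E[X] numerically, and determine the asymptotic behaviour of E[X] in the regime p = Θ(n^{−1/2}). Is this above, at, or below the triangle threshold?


Number of potential triangles: C(55, 3) = 26235.
Each occurs with probability p³ ≈ (0.94388)³ ≈ 8.4091110e-01.
By linearity: E[X] = C(55, 3)·p³ ≈ 26235 · 8.4091110e-01 ≈ 22061.30274.
Since α = 1/2 < 1, p = c/n^{1/2} ≫ 1/n is above the triangle threshold p ~ 1/n. Asymptotically E[X] ~ (c³/6)·n^{3(1−α)} = (7³/6)·n^{1.5} → ∞; triangles are abundant w.h.p.

E[X] ≈ 22061.30274; in regime p = Θ(1/n^{1/2}) E[X] diverges (above the triangle threshold p ~ 1/n).


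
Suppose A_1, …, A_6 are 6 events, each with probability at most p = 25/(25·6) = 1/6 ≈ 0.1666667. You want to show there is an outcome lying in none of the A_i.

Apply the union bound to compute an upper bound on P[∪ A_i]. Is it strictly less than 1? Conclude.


Union bound: P[∪_{i=1}^{6} A_i] ≤ Σ_i P[A_i] ≤ 6·p = 6·(1/6) = 1.
Numerically: 1 ≈ 1.0000000.
Is 1 < 1? NO.
Since the bound 1 is ≥ 1, the union bound is uninformative here; it does NOT by itself certify existence.

6·p = 1 ≈ 1.0000000; existence NOT certified by the union bound.


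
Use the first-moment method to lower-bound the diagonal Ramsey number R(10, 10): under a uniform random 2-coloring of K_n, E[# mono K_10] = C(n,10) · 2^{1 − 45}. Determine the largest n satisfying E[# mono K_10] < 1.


We need C(n, 10) · 2^{1 − 45} < 1, i.e. C(n, 10) < 2^{45 − 1} = 17592186044416.
Check values of n near the boundary:
  n = 94: C(94, 10) = 9041256841903; 9041256841903 < 17592186044416? YES
  n = 95: C(95, 10) = 10104934117421; 10104934117421 < 17592186044416? YES
  n = 96: C(96, 10) = 11279926456656; 11279926456656 < 17592186044416? YES
  n = 97: C(97, 10) = 12576469727536; 12576469727536 < 17592186044416? YES
  n = 98: C(98, 10) = 14005614014756; 14005614014756 < 17592186044416? YES
  n = 99: C(99, 10) = 15579278510796; 15579278510796 < 17592186044416? YES
  n = 100: C(100, 10) = 17310309456440; 17310309456440 < 17592186044416? YES
  n = 101: C(101, 10) = 19212541264840; 19212541264840 < 17592186044416? NO
The largest n with C(n, 10) < 17592186044416 is n = 100 (where E[X] = 2163788682055/2199023255552 ≈ 0.98398). Hence R(10, 10) > 100, i.e. R(10, 10) ≥ 101.

Largest n = 100; hence R(10, 10) > 100.


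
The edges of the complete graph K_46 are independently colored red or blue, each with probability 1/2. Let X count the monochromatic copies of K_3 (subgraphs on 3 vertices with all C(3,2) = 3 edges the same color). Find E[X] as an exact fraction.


Let X = Σ_S X_S over the C(46, 3) = 15180 subsets S of size 3, where X_S = 1 if the K_3 on S is monochromatic.
For a fixed S, the K_3 on S has C(3, 2) = 3 edges. P[all 3 edges red] = (1/2)^3, and likewise for blue, so P[monochromatic] = 2·(1/2)^3 = 2^{1 − 3} = 1/4.
Summing: E[X] = C(46, 3) · 2^{1 − 3} = 15180 · 1/4 = 3795.
Numerically: E[X] ≈ 3795.0000.

E[X] = C(46,3)·2^(1−C(3,2)) = 3795 ≈ 3795.0000.


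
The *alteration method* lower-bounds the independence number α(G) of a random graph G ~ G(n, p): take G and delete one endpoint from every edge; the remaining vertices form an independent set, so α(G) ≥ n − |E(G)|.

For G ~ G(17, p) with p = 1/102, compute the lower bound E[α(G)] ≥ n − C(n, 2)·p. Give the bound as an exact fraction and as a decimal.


E[|E(G)|] = C(17, 2)·p = 136 · (1/102) = 4/3.
E[α(G)] ≥ n − E[|E(G)|] = 17 − 4/3 = 47/3.
Numerically: ≈ 15.66667.
(This is only a lower bound; the true E[α(G)] may be larger.)

E[α(G)] ≥ 47/3 ≈ 15.66667.


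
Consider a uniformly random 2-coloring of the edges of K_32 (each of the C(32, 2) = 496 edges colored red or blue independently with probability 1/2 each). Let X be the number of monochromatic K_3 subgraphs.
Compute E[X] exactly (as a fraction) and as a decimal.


Let X = Σ_S X_S over the C(32, 3) = 4960 subsets S of size 3, where X_S = 1 if the K_3 on S is monochromatic.
For a fixed S, the K_3 on S has C(3, 2) = 3 edges. P[all 3 edges red] = (1/2)^3, and likewise for blue, so P[monochromatic] = 2·(1/2)^3 = 2^{1 − 3} = 1/4.
Summing: E[X] = C(32, 3) · 2^{1 − 3} = 4960 · 1/4 = 1240.
Numerically: E[X] ≈ 1240.000000.

E[X] = C(32,3)·2^(1−C(3,2)) = 1240 ≈ 1240.000000.
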